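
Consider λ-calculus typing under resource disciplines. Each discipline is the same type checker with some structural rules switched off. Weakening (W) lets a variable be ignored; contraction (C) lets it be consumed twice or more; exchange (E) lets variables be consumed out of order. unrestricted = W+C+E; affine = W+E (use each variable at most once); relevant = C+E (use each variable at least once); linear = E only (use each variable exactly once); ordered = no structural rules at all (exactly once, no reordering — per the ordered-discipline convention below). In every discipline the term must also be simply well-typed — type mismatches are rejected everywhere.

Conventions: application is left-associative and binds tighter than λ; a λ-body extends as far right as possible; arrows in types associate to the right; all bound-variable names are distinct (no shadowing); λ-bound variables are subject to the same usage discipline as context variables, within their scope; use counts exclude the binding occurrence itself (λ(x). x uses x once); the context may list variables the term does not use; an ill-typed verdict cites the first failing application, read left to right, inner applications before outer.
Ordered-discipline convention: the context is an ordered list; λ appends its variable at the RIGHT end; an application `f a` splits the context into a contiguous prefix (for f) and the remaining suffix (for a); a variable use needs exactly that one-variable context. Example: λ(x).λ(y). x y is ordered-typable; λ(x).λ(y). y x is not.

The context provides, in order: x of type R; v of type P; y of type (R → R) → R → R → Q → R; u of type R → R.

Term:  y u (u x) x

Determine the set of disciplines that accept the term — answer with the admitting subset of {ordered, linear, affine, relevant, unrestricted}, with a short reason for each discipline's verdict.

admitted in: unrestricted
variable uses: x: 2×; v: 0×; y: 1×; u: 2×
uses in reading order: y, u, u, x, x
typing: well-typed at Q → R
ordered: ✗, uses contraction: x ×2, u ×2; v never used (weakening)
linear: ✗, uses contraction: x ×2, u ×2; v never used (weakening)
affine: ✗, uses contraction: x ×2, u ×2
relevant: ✗, v never used (weakening)
unrestricted: ✓, well-typed at Q → R; no restrictions here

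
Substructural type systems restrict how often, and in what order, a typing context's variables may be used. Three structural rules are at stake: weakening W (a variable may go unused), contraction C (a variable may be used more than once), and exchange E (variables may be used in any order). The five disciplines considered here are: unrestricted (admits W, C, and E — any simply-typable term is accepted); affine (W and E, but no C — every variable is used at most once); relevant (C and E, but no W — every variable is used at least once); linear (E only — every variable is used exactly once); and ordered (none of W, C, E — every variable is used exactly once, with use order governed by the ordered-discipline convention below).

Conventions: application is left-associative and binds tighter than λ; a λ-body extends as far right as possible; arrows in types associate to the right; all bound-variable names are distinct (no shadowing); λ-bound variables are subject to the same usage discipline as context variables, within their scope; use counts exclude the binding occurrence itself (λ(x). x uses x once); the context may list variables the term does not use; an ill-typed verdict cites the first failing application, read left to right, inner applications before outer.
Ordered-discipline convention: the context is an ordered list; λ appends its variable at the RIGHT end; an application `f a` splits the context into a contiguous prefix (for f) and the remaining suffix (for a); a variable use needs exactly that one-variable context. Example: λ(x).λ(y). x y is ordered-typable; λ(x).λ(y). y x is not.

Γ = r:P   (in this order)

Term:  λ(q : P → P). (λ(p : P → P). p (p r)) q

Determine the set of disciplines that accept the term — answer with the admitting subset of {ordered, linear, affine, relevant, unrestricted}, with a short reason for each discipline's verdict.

accepted by: relevant, unrestricted
use counts: r ×1; q (bound) ×1; p (bound) ×2
order of uses: p, p, r, q
typing: the term checks, with type (P → P) → P
ordered: ✗, uses contraction: p ×2
linear: ✗, uses contraction: p ×2
affine: ✗, uses contraction: p ×2
relevant: ✓, at least one use each (r, q, p)
unrestricted: ✓, typability at (P → P) → P is all that's needed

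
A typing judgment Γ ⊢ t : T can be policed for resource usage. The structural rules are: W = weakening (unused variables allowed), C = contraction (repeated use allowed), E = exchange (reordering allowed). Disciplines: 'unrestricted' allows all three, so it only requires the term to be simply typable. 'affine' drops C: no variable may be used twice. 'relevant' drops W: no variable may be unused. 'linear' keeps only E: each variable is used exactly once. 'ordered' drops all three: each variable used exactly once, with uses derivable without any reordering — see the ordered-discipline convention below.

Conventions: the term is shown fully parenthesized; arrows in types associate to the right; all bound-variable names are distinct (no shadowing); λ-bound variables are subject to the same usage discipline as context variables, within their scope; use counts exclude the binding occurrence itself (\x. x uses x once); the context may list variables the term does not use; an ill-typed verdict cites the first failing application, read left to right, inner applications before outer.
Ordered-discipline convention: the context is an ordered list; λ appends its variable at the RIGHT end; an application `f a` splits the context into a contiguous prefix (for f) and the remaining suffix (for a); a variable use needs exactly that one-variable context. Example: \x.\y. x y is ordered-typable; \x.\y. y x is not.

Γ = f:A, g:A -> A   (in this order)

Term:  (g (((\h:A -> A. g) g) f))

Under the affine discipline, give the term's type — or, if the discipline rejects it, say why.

not well-typed under affine — repeated use of g ×3
counts: f: 1×; g: 3×; h (λ-bound): 0×
uses in reading order: g, g, g, f
typing: well-typed — term : A
all disciplines: ordered ✗, linear ✗, affine ✗, relevant ✗, unrestricted ✓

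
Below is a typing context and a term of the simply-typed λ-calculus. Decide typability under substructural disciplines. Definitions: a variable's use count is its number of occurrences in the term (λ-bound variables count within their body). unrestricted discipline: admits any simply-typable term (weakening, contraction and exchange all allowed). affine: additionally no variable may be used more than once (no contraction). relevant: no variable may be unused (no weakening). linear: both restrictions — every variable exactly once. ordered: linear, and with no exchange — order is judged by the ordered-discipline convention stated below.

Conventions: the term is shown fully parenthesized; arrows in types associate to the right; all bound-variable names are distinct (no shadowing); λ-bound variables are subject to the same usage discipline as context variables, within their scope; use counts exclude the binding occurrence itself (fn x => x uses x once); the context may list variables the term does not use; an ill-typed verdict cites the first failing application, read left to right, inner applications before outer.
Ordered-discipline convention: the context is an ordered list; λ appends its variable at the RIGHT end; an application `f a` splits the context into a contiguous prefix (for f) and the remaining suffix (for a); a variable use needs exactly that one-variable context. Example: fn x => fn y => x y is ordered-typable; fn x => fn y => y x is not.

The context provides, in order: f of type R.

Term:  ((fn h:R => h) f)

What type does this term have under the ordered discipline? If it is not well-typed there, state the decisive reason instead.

term : R
variable uses: f: 1×, h (λ-bound): 1×
uses in reading order: h, f
typing: the term checks, with type R
per-discipline verdicts: ordered ✓; linear ✓; affine ✓; relevant ✓; unrestricted ✓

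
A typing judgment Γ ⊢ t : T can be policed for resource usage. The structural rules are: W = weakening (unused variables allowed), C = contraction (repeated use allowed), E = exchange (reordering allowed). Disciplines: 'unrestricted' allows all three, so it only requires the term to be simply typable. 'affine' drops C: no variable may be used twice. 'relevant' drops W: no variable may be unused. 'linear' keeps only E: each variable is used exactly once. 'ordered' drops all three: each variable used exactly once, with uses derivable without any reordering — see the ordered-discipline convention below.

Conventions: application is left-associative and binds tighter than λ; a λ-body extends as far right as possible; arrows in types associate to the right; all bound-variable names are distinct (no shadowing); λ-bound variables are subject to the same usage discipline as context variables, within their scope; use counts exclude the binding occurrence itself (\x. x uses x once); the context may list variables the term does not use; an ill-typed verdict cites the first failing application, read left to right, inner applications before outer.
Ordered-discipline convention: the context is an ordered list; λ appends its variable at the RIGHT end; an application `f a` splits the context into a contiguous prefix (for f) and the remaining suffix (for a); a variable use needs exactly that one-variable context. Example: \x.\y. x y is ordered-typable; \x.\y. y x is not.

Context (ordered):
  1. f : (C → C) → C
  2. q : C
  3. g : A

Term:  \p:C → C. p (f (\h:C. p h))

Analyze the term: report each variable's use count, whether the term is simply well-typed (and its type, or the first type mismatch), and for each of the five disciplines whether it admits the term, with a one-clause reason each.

variable uses: f: 1×, q: 0×, g: 0×, p (bound): 2×, h (bound): 1×
order of uses: p, f, p, h
typing: the term checks, with type (C → C) → C
ordered ✗ (needs contraction — p ×2; unused: q, g — weakening required)
linear ✗ (needs contraction — p ×2; unused: q, g — weakening required)
affine ✗ (needs contraction — p ×2)
relevant ✗ (unused: q, g — weakening required)
unrestricted ✓ (type-checks ((C → C) → C) and nothing is barred)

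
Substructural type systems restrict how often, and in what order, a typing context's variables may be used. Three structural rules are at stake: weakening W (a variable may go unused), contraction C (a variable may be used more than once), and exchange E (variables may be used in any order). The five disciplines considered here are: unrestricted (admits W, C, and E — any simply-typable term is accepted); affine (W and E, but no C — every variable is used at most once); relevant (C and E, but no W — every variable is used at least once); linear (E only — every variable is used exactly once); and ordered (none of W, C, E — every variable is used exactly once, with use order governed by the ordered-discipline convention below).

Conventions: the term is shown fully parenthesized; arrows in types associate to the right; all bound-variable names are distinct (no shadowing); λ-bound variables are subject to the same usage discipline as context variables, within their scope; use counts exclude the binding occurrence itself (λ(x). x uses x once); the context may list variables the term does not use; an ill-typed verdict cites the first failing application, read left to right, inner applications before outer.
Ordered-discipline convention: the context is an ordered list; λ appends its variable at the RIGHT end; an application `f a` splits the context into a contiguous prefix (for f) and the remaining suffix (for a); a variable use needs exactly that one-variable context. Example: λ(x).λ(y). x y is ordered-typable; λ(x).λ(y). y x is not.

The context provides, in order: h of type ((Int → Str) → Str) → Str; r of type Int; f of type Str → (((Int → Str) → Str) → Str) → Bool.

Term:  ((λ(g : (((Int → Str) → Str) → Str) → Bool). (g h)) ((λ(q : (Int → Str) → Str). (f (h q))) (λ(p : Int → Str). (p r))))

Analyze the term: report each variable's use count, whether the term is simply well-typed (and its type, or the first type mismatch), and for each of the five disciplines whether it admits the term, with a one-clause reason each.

variable uses: h: 2; r: 1; f: 1; g [bound]: 1; q [bound]: 1; p [bound]: 1
use order (left to right): g, h, f, h, q, p, r
typing: well-typed — term : Bool
ordered: ✗ — uses contraction: h ×2
linear: ✗ — uses contraction: h ×2
affine: ✗ — uses contraction: h ×2
relevant: ✓ — none of h, r, f, g, q, p goes unused
unrestricted: ✓ — simply typable at Bool; W, C, E all held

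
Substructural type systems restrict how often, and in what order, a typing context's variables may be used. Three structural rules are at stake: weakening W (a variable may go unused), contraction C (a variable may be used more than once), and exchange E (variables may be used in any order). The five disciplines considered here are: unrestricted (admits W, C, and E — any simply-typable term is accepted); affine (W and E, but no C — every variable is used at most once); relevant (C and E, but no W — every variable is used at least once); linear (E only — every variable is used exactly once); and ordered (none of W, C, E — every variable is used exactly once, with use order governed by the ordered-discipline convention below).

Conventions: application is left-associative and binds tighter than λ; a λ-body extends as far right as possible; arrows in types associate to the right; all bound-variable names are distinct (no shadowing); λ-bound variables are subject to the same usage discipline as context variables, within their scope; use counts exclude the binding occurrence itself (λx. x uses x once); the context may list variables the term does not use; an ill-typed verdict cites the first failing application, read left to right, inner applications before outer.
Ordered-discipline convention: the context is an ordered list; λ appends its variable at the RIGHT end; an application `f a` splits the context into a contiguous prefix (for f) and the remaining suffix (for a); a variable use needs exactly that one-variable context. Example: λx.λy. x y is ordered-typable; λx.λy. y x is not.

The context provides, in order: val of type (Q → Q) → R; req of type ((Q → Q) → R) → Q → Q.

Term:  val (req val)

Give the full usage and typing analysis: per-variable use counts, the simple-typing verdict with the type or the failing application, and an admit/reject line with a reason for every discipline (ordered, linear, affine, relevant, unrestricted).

counts: val ×2; req ×1
uses in reading order: val, req, val
typing: well-typed at R
ordered: ✗ — uses contraction: val ×2
linear: ✗ — uses contraction: val ×2
affine: ✗ — uses contraction: val ×2
relevant: ✓ — val, req: all used, weakening unneeded
unrestricted: ✓ — typability at R is all that's needed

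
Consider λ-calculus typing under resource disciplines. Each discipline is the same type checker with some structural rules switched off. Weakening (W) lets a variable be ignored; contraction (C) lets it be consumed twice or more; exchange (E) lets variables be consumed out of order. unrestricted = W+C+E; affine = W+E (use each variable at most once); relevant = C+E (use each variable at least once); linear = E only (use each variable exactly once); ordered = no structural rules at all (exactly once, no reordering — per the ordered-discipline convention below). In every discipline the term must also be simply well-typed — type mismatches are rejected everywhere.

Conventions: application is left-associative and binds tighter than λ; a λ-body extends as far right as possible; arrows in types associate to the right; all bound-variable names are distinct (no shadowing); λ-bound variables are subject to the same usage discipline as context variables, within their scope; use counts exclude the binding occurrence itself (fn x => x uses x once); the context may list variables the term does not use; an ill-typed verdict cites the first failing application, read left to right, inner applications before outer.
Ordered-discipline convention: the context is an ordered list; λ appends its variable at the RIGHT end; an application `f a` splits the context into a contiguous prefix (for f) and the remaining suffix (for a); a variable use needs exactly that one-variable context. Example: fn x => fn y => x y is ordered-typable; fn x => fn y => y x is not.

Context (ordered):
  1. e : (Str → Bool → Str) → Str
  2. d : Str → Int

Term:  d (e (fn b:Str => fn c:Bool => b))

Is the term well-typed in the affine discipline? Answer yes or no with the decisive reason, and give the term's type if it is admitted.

yes — e, d, b, c: no repeats, contraction unneeded; term : Int
counts: e ×1, d ×1, b (λ-bound) ×1, c (λ-bound) ×0
use order (left to right): d, e, b
typing: the term checks, with type Int
across the five disciplines: ordered ✗, linear ✗, affine ✓, relevant ✗, unrestricted ✓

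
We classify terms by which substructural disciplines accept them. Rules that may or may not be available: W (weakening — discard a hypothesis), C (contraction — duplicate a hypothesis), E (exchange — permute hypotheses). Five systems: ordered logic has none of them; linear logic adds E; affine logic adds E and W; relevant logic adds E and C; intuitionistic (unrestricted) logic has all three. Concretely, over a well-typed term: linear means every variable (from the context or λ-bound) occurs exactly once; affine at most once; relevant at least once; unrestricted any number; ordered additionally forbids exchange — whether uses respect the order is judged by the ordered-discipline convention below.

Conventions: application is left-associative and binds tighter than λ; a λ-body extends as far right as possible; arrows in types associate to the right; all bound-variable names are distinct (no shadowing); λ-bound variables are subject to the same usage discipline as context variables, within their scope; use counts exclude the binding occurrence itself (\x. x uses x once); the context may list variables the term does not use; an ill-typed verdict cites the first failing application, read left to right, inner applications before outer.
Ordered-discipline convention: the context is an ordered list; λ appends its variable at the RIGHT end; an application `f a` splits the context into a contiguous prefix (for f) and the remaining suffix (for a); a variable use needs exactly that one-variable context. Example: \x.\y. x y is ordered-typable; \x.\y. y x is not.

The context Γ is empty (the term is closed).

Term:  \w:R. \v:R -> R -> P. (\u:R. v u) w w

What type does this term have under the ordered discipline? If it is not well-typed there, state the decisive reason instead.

not well-typed under ordered — needs contraction — w ×2
counts: w [bound]: 2, v [bound]: 1, u [bound]: 1
use order (left to right): v, u, w, w
typing: well-typed at R -> (R -> R -> P) -> P
summary: ordered ✗ | linear ✗ | affine ✗ | relevant ✓ | unrestricted ✓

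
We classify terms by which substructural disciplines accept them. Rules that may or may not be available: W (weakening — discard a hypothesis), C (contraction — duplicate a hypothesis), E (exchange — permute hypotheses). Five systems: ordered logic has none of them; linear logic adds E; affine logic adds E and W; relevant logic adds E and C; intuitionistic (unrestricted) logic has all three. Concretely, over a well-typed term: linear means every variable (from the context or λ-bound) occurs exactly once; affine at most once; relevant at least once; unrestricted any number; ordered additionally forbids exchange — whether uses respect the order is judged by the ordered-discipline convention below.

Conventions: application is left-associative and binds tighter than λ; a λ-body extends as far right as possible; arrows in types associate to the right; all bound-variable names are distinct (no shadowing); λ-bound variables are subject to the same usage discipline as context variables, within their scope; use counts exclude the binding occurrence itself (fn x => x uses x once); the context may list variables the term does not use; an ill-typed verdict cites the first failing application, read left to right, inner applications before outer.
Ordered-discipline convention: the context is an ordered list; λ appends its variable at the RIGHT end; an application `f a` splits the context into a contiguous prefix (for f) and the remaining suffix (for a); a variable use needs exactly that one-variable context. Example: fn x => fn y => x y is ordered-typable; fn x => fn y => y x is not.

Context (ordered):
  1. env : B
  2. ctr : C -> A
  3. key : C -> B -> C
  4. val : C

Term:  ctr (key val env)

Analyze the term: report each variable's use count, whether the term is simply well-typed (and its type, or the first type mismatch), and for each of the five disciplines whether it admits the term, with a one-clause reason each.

variable uses: env: 1; ctr: 1; key: 1; val: 1
uses in reading order: ctr, key, val, env
typing: well-typed at A
ordered ✗ (no contiguous prefix/suffix split fits ctr, key, val, env)
linear ✓ (exactly-once usage across env, ctr, key, val)
affine ✓ (no duplicate uses among env, ctr, key, val)
relevant ✓ (at least one use each (env, ctr, key, val))
unrestricted ✓ (well-typed at A; no restrictions here)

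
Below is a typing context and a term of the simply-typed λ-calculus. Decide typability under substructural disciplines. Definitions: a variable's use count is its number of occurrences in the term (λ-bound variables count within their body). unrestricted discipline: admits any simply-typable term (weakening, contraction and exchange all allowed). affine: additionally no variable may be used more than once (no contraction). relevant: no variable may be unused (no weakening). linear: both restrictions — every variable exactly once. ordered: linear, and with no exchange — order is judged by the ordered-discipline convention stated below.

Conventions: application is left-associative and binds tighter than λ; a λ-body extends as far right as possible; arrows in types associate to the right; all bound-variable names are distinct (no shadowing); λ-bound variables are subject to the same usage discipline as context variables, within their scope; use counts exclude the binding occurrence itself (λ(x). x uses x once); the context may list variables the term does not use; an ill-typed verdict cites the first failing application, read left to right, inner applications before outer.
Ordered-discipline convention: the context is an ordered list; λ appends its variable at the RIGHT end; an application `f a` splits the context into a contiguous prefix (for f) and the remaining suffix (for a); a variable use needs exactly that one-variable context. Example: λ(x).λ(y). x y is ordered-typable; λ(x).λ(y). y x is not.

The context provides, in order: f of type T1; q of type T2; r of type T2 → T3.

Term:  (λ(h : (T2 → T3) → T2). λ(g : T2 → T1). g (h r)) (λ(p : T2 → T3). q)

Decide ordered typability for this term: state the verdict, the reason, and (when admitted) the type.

no — needs weakening: f, p unused
use counts: f: 0, q: 1, r: 1, h [bound]: 1, g [bound]: 1, p [bound]: 0
uses in reading order: g, h, r, q
typing: the term checks, with type (T2 → T1) → T1
across the five disciplines: ordered ✗; linear ✗; affine ✓; relevant ✗; unrestricted ✓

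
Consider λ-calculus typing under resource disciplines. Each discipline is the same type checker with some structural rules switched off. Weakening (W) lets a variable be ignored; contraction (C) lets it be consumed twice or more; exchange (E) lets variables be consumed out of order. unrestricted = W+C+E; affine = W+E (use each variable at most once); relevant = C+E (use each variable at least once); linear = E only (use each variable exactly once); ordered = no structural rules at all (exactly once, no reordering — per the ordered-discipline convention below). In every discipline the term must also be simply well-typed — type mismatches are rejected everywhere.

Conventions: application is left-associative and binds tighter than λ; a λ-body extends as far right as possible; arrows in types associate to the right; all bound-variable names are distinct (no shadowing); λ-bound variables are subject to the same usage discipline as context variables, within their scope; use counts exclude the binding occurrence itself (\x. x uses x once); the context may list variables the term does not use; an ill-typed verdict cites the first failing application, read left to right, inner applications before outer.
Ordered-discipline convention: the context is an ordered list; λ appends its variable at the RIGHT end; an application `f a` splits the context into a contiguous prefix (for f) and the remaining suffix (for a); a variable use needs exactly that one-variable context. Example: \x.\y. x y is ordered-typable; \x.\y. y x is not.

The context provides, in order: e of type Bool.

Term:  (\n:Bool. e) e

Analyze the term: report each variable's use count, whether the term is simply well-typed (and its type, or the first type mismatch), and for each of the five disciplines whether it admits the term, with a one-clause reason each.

usage: e ×2, n (bound) ×0
use order (left to right): e, e
typing: well-typed at Bool
ordered: ✗, uses contraction: e ×2; n never used (weakening)
linear: ✗, uses contraction: e ×2; n never used (weakening)
affine: ✗, uses contraction: e ×2
relevant: ✗, n never used (weakening)
unrestricted: ✓, type-checks (Bool) and nothing is barred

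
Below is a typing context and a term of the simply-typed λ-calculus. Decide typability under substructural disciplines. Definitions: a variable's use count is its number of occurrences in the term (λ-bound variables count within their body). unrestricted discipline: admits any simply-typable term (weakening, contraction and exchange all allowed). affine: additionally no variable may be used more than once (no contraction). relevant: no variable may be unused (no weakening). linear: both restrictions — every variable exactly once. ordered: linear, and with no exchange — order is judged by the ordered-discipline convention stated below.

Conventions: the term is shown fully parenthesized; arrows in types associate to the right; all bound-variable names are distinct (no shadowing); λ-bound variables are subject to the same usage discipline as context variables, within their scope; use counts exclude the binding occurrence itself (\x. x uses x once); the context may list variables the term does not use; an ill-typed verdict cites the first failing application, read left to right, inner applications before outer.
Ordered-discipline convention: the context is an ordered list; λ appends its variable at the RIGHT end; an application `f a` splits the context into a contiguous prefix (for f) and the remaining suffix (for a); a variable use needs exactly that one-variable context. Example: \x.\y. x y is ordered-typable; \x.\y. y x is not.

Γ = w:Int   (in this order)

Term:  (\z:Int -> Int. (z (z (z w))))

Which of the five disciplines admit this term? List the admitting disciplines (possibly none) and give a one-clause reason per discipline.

admitting disciplines: relevant, unrestricted
usage: w ×1; z [bound] ×3
order of uses: z, z, z, w
typing: well-typed at (Int -> Int) -> Int
ordered: ✗, repeated use of z ×3
linear: ✗, repeated use of z ×3
affine: ✗, repeated use of z ×3
relevant: ✓, at least one use each (w, z)
unrestricted: ✓, well-typed at (Int -> Int) -> Int; no restrictions here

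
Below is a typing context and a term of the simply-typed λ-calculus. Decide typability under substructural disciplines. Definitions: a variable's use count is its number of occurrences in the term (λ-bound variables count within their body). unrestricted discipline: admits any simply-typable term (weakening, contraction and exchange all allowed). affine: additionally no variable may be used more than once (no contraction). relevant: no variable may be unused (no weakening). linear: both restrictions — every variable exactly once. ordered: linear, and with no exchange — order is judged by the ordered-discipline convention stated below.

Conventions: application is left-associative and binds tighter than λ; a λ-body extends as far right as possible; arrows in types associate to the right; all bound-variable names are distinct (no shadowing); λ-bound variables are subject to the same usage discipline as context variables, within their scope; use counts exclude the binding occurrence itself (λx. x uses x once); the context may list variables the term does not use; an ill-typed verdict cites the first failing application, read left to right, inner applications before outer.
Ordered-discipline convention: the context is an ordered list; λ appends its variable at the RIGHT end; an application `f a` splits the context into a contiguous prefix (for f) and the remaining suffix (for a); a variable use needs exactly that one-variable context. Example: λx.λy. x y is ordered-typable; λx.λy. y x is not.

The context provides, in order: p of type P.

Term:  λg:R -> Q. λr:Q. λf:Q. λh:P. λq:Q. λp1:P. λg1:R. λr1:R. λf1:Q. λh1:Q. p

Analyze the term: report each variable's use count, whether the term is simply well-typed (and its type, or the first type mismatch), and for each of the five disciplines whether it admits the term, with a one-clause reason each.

use counts: p: 1; g (bound): 0; r (bound): 0; f (bound): 0; h (bound): 0; q (bound): 0; p1 (bound): 0; g1 (bound): 0; r1 (bound): 0; f1 (bound): 0; h1 (bound): 0
use order (left to right): p
typing: ✓ — (R -> Q) -> Q -> Q -> P -> Q -> P -> R -> R -> Q -> Q -> P
ordered: ✗, g, r, f, h, q, p1, g1, r1, f1, h1 never used (weakening)
linear: ✗, g, r, f, h, q, p1, g1, r1, f1, h1 never used (weakening)
affine: ✓, no duplicate uses among p, g, r, f, h, q, p1, g1, r1, f1, h1
relevant: ✗, g, r, f, h, q, p1, g1, r1, f1, h1 never used (weakening)
unrestricted: ✓, well-typed at (R -> Q) -> Q -> Q -> P -> Q -> P -> R -> R -> Q -> Q -> P; no restrictions here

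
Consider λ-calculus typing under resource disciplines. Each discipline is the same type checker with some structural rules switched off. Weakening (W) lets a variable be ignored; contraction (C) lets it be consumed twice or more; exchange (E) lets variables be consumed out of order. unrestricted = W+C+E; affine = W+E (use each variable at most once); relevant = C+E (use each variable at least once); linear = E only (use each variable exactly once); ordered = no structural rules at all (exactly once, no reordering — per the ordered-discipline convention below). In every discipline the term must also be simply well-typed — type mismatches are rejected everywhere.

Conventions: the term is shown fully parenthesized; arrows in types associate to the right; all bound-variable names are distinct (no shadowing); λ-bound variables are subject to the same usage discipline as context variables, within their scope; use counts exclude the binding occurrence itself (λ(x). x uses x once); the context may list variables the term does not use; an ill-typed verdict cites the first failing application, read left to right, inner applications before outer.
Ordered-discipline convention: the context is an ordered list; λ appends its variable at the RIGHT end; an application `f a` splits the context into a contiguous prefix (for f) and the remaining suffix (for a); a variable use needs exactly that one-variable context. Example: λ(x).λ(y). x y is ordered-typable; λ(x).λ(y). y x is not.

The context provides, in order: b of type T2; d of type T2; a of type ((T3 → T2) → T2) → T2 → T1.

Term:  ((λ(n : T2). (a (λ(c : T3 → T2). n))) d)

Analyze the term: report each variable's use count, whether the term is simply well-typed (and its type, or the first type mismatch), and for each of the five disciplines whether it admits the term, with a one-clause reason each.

usage: b: 0×; d: 1×; a: 1×; n [bound]: 1×; c [bound]: 0×
order of uses: a, n, d
typing: well-typed — term : T2 → T1
ordered: ✗, unused: b, c — weakening required
linear: ✗, unused: b, c — weakening required
affine: ✓, b, d, a, n, c: no repeats, contraction unneeded
relevant: ✗, unused: b, c — weakening required
unrestricted: ✓, well-typed at T2 → T1; no restrictions here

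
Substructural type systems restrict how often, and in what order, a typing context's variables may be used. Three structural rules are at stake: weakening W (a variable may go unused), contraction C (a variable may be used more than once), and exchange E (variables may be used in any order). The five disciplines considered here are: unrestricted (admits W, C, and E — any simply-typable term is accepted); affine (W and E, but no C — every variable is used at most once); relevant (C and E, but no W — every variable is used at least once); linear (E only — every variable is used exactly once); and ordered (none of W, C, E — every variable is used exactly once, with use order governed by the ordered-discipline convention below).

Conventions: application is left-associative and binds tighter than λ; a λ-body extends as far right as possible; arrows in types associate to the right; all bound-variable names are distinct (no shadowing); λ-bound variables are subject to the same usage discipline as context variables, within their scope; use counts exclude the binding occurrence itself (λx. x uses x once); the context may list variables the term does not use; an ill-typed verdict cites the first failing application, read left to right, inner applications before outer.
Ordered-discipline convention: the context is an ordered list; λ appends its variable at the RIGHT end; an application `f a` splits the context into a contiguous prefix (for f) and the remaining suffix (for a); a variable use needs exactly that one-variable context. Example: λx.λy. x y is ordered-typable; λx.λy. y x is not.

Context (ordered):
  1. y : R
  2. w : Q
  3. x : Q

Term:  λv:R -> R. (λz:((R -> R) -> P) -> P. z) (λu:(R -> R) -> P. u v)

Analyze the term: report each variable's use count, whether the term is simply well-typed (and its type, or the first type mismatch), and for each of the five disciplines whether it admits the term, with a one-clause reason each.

use counts: y=0, w=0, x=0, v (λ-bound)=1, z (λ-bound)=1, u (λ-bound)=1
uses in reading order: z, u, v
typing: the term checks, with type (R -> R) -> ((R -> R) -> P) -> P
ordered ✗ (needs weakening: y, w, x unused)
linear ✗ (needs weakening: y, w, x unused)
affine ✓ (no duplicate uses among y, w, x, v, z, u)
relevant ✗ (needs weakening: y, w, x unused)
unrestricted ✓ (type-checks ((R -> R) -> ((R -> R) -> P) -> P) and nothing is barred)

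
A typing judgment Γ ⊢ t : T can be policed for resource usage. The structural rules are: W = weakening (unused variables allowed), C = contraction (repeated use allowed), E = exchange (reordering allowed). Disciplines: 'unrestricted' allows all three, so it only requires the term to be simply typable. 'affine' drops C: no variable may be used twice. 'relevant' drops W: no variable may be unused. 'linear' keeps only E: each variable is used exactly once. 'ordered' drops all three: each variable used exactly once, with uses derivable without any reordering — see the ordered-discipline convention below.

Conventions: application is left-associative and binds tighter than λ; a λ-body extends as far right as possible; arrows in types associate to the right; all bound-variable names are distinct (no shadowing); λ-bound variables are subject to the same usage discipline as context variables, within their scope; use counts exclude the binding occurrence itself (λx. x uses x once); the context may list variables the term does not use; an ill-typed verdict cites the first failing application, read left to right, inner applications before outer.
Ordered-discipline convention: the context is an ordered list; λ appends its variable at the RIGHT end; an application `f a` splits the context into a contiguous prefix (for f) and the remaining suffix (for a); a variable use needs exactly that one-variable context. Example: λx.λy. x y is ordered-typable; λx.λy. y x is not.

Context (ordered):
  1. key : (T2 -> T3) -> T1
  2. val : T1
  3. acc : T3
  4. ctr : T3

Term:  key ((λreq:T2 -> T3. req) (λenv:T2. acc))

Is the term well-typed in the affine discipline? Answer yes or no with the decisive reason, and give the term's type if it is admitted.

yes — none of key, val, acc, ctr, req, env used more than once; term : T1
variable uses: key: 1×; val: 0×; acc: 1×; ctr: 0×; req [bound]: 1×; env [bound]: 0×
left-to-right use order: key, req, acc
typing: ✓ — T1
summary: ordered ✗ | linear ✗ | affine ✓ | relevant ✗ | unrestricted ✓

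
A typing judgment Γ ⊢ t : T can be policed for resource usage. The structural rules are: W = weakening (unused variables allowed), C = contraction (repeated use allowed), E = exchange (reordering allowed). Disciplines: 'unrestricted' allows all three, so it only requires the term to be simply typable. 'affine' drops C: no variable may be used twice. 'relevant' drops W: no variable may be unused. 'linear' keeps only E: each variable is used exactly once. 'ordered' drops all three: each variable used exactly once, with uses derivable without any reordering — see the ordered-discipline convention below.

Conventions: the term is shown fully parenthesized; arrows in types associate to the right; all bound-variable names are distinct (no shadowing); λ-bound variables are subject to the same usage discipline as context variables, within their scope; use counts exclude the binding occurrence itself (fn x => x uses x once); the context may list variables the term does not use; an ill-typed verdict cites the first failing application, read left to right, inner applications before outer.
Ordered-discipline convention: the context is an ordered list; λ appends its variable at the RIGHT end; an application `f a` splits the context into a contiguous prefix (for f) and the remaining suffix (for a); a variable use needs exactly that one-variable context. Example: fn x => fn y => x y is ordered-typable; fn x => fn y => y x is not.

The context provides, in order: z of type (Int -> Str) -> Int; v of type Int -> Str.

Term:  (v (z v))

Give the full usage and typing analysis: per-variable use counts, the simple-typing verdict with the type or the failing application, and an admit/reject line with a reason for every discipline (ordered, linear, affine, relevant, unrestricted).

usage: z: 1×, v: 2×
order of uses: v, z, v
typing: well-typed at Str
ordered: ✗, v ×2 used more than once (contraction)
linear: ✗, v ×2 used more than once (contraction)
affine: ✗, v ×2 used more than once (contraction)
relevant: ✓, every one of z, v appears
unrestricted: ✓, typability at Str is all that's needed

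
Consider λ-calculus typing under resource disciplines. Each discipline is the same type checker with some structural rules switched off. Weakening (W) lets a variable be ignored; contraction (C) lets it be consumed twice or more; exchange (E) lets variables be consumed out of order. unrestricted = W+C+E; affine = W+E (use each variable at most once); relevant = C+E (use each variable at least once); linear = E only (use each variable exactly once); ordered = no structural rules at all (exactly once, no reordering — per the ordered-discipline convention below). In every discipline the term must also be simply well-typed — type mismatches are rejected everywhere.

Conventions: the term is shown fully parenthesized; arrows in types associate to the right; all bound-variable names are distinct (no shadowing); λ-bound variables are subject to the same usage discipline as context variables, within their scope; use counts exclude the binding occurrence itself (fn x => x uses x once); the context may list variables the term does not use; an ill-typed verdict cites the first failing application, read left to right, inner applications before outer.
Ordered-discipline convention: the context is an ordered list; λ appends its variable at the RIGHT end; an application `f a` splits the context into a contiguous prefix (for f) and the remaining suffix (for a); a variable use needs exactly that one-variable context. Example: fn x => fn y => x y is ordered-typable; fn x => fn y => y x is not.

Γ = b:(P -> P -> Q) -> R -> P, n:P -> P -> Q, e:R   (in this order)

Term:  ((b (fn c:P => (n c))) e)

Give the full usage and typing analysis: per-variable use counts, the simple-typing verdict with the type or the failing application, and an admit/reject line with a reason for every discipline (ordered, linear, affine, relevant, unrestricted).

counts: b: 1×; n: 1×; e: 1×; c [bound]: 1×
left-to-right use order: b, n, c, e
typing: ✓ — P
ordered: ✓, single-use (b, n, e, c), ordered derivation ok
linear: ✓, b, n, e, c: one use apiece
affine: ✓, at most one use each (b, n, e, c)
relevant: ✓, none of b, n, e, c goes unused
unrestricted: ✓, well-typed at P; no restrictions here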